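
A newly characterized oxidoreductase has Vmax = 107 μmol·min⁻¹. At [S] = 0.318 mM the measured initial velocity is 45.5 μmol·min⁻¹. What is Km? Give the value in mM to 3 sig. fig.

0.430 mM

v/Vmax = 45.5/107 = 0.4252 = [S]/(Km+[S]).
So Km + [S] = [S]/0.4252 = 0.7478 mM, giving Km = 0.7478 − 0.318 = 0.430 mM.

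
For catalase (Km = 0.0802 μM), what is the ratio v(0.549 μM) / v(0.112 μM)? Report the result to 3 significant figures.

1.50

Since Vmax cancels, v₂/v₁ = [S]₂(Km+[S]₁) / [S]₁(Km+[S]₂).
= 0.549×(0.0802+0.112) / (0.112×(0.0802+0.549)) = 0.1055/0.07047 = 1.50.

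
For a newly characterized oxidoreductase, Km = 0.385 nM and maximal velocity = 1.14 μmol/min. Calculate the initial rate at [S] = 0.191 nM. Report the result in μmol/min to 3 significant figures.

0.378 μmol/min

[S]/(Km+[S]) = 0.191/0.5760 = 0.3316, the fractional saturation.
v = 0.3316 × Vmax = 0.3316 × 1.14 = 0.378 μmol/min.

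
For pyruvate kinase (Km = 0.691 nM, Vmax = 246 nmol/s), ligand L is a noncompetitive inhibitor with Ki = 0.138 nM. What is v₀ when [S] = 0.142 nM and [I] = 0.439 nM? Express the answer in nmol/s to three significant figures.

10.0 nmol/s

α = 1 + [I]/Ki = 1 + 0.439/0.138 = 4.181.
For a noncompetitive inhibitor, Vmax is reduced to Vmax/α while Km is unchanged: Km,app = 0.691 nM, Vmax,app = 58.8 nmol/s.
v = Vmax,app·[S]/(Km,app + [S]) = 58.8 × 0.142/(0.691 + 0.142) = 10.0 nmol/s.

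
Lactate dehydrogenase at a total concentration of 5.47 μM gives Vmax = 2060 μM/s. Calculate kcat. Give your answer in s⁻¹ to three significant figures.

377 s⁻¹

kcat = Vmax/[E]total = 2060 μM/s / 5.47 μM = 377 s⁻¹.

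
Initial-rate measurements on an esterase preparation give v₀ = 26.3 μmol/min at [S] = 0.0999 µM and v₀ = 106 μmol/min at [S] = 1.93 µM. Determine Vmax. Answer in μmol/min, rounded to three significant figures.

In reciprocal form, 1/v = (Km/Vmax)·(1/[S]) + 1/Vmax. The two points give (1/[S], 1/v) = (10.01, 0.03802) and (0.5181, 0.009434).
Slope = (0.03802 − 0.009434)/(10.01 − 0.5181) = 0.003012; intercept = 0.03802 − 0.003012×10.01 = 0.007873.
Vmax = 1/intercept = 127 μmol/min; Km = slope × Vmax = 0.003012 × 127 = 0.383 µM.

127 μmol/min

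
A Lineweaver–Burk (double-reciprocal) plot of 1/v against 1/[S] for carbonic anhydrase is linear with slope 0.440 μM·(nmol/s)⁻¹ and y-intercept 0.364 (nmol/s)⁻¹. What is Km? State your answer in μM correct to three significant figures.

1.21 μM

y-intercept = 1/Vmax ⇒ Vmax = 2.75 nmol/s; slope = Km/Vmax ⇒ Km = slope × Vmax.
Km = 0.440 × 2.75 = 1.21 μM.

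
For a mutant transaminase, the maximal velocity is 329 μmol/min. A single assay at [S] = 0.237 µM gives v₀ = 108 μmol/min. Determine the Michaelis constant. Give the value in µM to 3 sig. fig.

0.485 µM

v/Vmax = 108/329 = 0.3283 = [S]/(Km+[S]).
So Km + [S] = [S]/0.3283 = 0.7220 µM, giving Km = 0.7220 − 0.237 = 0.485 µM.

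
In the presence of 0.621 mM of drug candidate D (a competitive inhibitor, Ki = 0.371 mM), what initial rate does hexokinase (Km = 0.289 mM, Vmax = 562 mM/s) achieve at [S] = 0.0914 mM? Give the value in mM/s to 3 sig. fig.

59.4 mM/s

With α = 1 + [I]/Ki = 1 + 0.621/0.371 = 2.674, the competitive rate law is v = Vmax[S] / (αKm + [S]).
v = 562×0.0914 / (2.674×0.289 + 0.0914) = 51.37/0.8641 = 59.4 mM/s.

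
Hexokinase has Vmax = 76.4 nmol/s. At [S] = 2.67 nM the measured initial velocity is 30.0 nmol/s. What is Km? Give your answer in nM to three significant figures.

4.13 nM

v/Vmax = 30.0/76.4 = 0.3927 = [S]/(Km+[S]).
So Km + [S] = [S]/0.3927 = 6.800 nM, giving Km = 6.800 − 2.67 = 4.13 nM.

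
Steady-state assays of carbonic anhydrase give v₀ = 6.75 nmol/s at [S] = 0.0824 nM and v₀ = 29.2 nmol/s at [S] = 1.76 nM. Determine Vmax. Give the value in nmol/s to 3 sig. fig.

In reciprocal form, 1/v = (Km/Vmax)·(1/[S]) + 1/Vmax. The two points give (1/[S], 1/v) = (12.14, 0.1481) and (0.5682, 0.03425).
Slope = (0.1481 − 0.03425)/(12.14 − 0.5682) = 0.009846; intercept = 0.1481 − 0.009846×12.14 = 0.02865.
Vmax = 1/intercept = 34.9 nmol/s; Km = slope × Vmax = 0.009846 × 34.9 = 0.344 nM.

34.9 nmol/s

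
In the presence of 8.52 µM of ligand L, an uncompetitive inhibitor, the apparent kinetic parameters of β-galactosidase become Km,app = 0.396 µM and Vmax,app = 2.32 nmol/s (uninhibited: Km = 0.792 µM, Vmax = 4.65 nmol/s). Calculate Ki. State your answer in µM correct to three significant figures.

Uncompetitive: Vmax,app = Vmax/α (and Km,app = Km/α) with α = 1 + [I]/Ki.
α = Vmax/Vmax,app = 4.65/2.32 = 2.004.
Ki = [I]/(α − 1) = 8.52/1.004 = 8.48 µM.

8.48 µM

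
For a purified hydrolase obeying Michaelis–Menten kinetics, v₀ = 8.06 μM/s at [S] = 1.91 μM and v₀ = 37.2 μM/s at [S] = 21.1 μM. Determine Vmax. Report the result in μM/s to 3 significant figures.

58.1 μM/s

From v = Vmax[S]/(Km+[S]), each point gives Vmax = v(Km+[S])/[S].
Equating: 8.06(Km+1.91)/1.91 = 37.2(Km+21.1)/21.1.
4.220·Km + 8.06 = 1.763·Km + 37.2, so (4.220 − 1.763)·Km = 37.2 − 8.06.
Km = 29.14/2.457 = 11.9 μM; then Vmax = 8.06(11.9+1.91)/1.91 = 58.1 μM/s.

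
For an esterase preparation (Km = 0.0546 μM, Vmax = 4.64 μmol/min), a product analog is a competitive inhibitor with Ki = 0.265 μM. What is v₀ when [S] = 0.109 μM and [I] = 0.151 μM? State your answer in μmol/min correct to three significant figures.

With α = 1 + [I]/Ki = 1 + 0.151/0.265 = 1.570, the competitive rate law is v = Vmax[S] / (αKm + [S]).
v = 4.64×0.109 / (1.570×0.0546 + 0.109) = 0.5058/0.1947 = 2.60 μmol/min.

2.60 μmol/min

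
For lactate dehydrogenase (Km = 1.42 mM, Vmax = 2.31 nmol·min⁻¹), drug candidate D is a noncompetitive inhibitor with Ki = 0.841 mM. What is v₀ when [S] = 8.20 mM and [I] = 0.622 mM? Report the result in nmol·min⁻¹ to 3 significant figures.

With α = 1 + [I]/Ki = 1 + 0.622/0.841 = 1.740, the noncompetitive rate law is v = (Vmax/α)·[S] / (Km + [S]).
v = (2.31/1.740)×8.20 / (1.42 + 8.20) = 10.89/9.620 = 1.13 nmol·min⁻¹.

1.13 nmol·min⁻¹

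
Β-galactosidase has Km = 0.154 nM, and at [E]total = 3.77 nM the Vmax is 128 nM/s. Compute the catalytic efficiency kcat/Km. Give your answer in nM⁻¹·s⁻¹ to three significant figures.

220 nM⁻¹·s⁻¹

kcat = Vmax/[E]total = 128/3.77 = 34.0 s⁻¹.
kcat/Km = 34.0/0.154 = 220 nM⁻¹·s⁻¹.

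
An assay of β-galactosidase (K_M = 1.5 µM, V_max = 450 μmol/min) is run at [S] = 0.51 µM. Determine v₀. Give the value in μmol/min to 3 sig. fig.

[S]/(Km+[S]) = 0.51/2.010 = 0.2537, the fractional saturation.
v = 0.2537 × Vmax = 0.2537 × 450 = 114 μmol/min.

114 μmol/min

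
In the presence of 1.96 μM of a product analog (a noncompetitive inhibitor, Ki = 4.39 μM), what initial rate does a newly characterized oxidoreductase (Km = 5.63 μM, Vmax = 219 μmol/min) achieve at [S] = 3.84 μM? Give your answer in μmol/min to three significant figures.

61.4 μmol/min

α = 1 + [I]/Ki = 1 + 1.96/4.39 = 1.446.
For a noncompetitive inhibitor, Vmax is reduced to Vmax/α while Km is unchanged: Km,app = 5.63 μM, Vmax,app = 151 μmol/min.
v = Vmax,app·[S]/(Km,app + [S]) = 151 × 3.84/(5.63 + 3.84) = 61.4 μmol/min.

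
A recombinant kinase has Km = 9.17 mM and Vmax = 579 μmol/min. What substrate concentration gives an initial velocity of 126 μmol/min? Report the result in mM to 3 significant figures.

Rearranging v = Vmax[S]/(Km+[S]) gives [S] = Km·v/(Vmax − v).
[S] = 9.17 × 126 / (579 − 126) = 1155/453.0 = 2.55 mM.

2.55 mM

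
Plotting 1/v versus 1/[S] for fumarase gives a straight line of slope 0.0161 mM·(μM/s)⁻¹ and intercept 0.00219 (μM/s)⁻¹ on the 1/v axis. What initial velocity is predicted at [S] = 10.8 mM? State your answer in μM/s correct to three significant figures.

272 μM/s

The y-intercept is 1/Vmax, so Vmax = 1/0.00219 = 457 μM/s.
The slope is Km/Vmax, so Km = 0.0161 × 457 = 7.35 mM.
Then v = 457 × 10.8/(7.35 + 10.8) = 272 μM/s.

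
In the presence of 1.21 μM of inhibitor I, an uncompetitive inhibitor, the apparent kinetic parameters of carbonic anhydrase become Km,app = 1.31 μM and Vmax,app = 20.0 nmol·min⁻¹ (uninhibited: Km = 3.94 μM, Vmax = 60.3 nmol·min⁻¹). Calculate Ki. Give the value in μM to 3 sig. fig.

0.600 μM

Uncompetitive: Vmax,app = Vmax/α (and Km,app = Km/α) with α = 1 + [I]/Ki.
α = Vmax/Vmax,app = 60.3/20.0 = 3.015.
Since α = 1 + [I]/Ki, [I]/Ki = 3.015 − 1 = 2.015 and Ki = 1.21/2.015 = 0.600 μM.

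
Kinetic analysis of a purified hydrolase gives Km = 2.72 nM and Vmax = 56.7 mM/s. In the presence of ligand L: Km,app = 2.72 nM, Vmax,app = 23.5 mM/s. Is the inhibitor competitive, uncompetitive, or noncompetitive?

noncompetitive

Vmax decreases (56.7 → 23.5 mM/s) while Km is unchanged — pure noncompetitive inhibition.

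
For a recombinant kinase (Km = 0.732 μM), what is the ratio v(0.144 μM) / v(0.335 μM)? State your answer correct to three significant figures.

Since Vmax cancels, v₂/v₁ = [S]₂(Km+[S]₁) / [S]₁(Km+[S]₂).
= 0.144×(0.732+0.335) / (0.335×(0.732+0.144)) = 0.1536/0.2935 = 0.524.

0.524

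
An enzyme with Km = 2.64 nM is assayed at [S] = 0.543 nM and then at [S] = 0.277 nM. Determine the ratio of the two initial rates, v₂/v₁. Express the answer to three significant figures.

Since Vmax cancels, v₂/v₁ = [S]₂(Km+[S]₁) / [S]₁(Km+[S]₂).
= 0.277×(2.64+0.543) / (0.543×(2.64+0.277)) = 0.8817/1.584 = 0.557.

0.557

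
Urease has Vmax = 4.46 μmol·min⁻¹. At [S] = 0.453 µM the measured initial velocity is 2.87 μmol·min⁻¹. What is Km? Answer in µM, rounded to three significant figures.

0.251 µM

From v = Vmax[S]/(Km+[S]), Km = [S](Vmax − v)/v.
Km = 0.453 × (4.46 − 2.87) / 2.87 = 0.7203/2.87 = 0.251 µM.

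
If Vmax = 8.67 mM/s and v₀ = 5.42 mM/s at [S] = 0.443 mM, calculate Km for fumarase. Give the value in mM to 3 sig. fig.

From v = Vmax[S]/(Km+[S]), Km = [S](Vmax − v)/v.
Km = 0.443 × (8.67 − 5.42) / 5.42 = 1.440/5.42 = 0.266 mM.

0.266 mM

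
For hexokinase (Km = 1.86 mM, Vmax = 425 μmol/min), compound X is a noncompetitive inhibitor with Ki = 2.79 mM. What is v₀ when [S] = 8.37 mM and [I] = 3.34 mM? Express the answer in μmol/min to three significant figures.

158 μmol/min

With α = 1 + [I]/Ki = 1 + 3.34/2.79 = 2.197, the noncompetitive rate law is v = (Vmax/α)·[S] / (Km + [S]).
v = (425/2.197)×8.37 / (1.86 + 8.37) = 1619/10.23 = 158 μmol/min.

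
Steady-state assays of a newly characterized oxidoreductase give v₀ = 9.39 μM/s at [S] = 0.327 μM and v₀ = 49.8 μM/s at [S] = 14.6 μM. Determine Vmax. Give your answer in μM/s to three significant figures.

In reciprocal form, 1/v = (Km/Vmax)·(1/[S]) + 1/Vmax. The two points give (1/[S], 1/v) = (3.058, 0.1065) and (0.06849, 0.02008).
Slope = (0.1065 − 0.02008)/(3.058 − 0.06849) = 0.02891; intercept = 0.1065 − 0.02891×3.058 = 0.01810.
Vmax = 1/intercept = 55.2 μM/s; Km = slope × Vmax = 0.02891 × 55.2 = 1.60 μM.

55.2 μM/s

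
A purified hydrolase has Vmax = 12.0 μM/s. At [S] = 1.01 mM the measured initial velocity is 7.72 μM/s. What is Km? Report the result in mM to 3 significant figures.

0.560 mM

From v = Vmax[S]/(Km+[S]), Km = [S](Vmax − v)/v.
Km = 1.01 × (12.0 − 7.72) / 7.72 = 4.323/7.72 = 0.560 mM.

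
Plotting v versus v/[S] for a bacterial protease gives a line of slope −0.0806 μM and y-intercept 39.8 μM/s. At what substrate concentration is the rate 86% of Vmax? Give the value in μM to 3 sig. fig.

0.495 μM

The Eadie–Hofstee slope gives Km = 0.0806 μM (slope = −Km).
v/Vmax = [S]/(Km+[S]) = 0.86 ⇒ [S] = Km·0.86/(1−0.86) = 0.0806 × 6.143 = 0.495 μM.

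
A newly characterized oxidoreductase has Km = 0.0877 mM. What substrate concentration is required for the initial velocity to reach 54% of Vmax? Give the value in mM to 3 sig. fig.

0.103 mM

v/Vmax = [S]/(Km+[S]) = 0.54, so [S] = Km·0.54/(1 − 0.54) = 0.0877 × 1.174.
[S] = 0.103 mM.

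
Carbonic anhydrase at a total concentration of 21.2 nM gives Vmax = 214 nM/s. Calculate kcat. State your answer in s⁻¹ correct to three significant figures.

10.1 s⁻¹

kcat = Vmax/[E]total = 214 nM/s / 21.2 nM = 10.1 s⁻¹.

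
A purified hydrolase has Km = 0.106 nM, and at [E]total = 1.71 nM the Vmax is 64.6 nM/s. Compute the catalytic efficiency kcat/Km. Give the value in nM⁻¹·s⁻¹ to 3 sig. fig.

kcat = Vmax/[E]total = 64.6/1.71 = 37.8 s⁻¹.
kcat/Km = 37.8/0.106 = 356 nM⁻¹·s⁻¹.

356 nM⁻¹·s⁻¹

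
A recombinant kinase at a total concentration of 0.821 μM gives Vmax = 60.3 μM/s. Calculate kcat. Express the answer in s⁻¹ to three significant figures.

kcat = Vmax/[E]total = 60.3 μM/s / 0.821 μM = 73.4 s⁻¹.

73.4 s⁻¹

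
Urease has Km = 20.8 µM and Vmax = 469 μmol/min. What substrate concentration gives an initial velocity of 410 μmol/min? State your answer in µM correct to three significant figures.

145 µM

The required fractional saturation is v/Vmax = 410/469 = 0.8742.
Then [S]/(Km+[S]) = 0.8742 ⇒ [S] = 20.8 × 0.8742/(1 − 0.8742) = 145 µM.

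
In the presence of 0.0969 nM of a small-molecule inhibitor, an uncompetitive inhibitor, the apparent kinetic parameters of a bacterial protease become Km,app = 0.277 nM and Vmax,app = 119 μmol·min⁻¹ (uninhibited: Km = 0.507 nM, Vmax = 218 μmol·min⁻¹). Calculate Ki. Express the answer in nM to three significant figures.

0.116 nM

Uncompetitive: Vmax,app = Vmax/α (and Km,app = Km/α) with α = 1 + [I]/Ki.
α = Vmax/Vmax,app = 218/119 = 1.832.
Ki = [I]/(α − 1) = 0.0969/0.8319 = 0.116 nM.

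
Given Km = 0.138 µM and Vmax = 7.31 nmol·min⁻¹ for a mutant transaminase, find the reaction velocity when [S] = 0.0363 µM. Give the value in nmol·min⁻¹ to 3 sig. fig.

1.52 nmol·min⁻¹

[S]/(Km+[S]) = 0.0363/0.1743 = 0.2083, the fractional saturation.
v = 0.2083 × Vmax = 0.2083 × 7.31 = 1.52 nmol·min⁻¹.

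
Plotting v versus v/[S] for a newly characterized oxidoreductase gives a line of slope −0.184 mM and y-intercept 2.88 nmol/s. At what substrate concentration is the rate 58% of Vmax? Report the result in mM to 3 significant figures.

The Eadie–Hofstee slope gives Km = 0.184 mM (slope = −Km).
v/Vmax = [S]/(Km+[S]) = 0.58 ⇒ [S] = Km·0.58/(1−0.58) = 0.184 × 1.381 = 0.254 mM.

0.254 mM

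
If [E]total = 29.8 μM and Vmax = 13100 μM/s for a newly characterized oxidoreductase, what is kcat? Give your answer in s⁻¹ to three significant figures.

kcat = Vmax/[E]total = 13100 μM/s / 29.8 μM = 440 s⁻¹.

440 s⁻¹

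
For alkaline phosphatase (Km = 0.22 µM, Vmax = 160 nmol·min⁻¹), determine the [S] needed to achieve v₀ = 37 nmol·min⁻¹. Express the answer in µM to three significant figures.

0.0662 µM

Rearranging v = Vmax[S]/(Km+[S]) gives [S] = Km·v/(Vmax − v).
[S] = 0.22 × 37 / (160 − 37) = 8.140/123.0 = 0.0662 µM.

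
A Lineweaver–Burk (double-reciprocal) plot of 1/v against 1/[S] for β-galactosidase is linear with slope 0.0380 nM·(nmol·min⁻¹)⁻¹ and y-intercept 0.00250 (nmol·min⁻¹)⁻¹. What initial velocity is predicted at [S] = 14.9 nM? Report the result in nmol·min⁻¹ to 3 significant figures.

The y-intercept is 1/Vmax, so Vmax = 1/0.00250 = 400 nmol·min⁻¹.
The slope is Km/Vmax, so Km = 0.0380 × 400 = 15.2 nM.
Then v = 400 × 14.9/(15.2 + 14.9) = 198 nmol·min⁻¹.

198 nmol·min⁻¹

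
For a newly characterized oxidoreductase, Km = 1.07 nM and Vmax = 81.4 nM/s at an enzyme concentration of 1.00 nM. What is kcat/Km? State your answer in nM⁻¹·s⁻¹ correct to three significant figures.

76.1 nM⁻¹·s⁻¹

kcat = Vmax/[E]total = 81.4/1.00 = 81.4 s⁻¹.
kcat/Km = 81.4/1.07 = 76.1 nM⁻¹·s⁻¹.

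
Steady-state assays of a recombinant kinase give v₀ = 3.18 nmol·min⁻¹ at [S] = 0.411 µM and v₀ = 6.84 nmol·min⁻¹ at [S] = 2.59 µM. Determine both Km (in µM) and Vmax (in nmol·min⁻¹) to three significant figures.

Km = 0.718 µM; Vmax = 8.74 nmol·min⁻¹

In reciprocal form, 1/v = (Km/Vmax)·(1/[S]) + 1/Vmax. The two points give (1/[S], 1/v) = (2.433, 0.3145) and (0.3861, 0.1462).
Slope = (0.3145 − 0.1462)/(2.433 − 0.3861) = 0.08220; intercept = 0.3145 − 0.08220×2.433 = 0.1145.
Vmax = 1/intercept = 8.74 nmol·min⁻¹; Km = slope × Vmax = 0.08220 × 8.74 = 0.718 µM.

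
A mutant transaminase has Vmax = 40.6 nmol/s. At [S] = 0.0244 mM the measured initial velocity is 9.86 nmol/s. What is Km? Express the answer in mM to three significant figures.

v/Vmax = 9.86/40.6 = 0.2429 = [S]/(Km+[S]).
So Km + [S] = [S]/0.2429 = 0.1005 mM, giving Km = 0.1005 − 0.0244 = 0.0761 mM.

0.0761 mM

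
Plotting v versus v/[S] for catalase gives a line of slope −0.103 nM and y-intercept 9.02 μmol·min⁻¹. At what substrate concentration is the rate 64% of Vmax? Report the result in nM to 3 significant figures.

The Eadie–Hofstee slope gives Km = 0.103 nM (slope = −Km).
v/Vmax = [S]/(Km+[S]) = 0.64 ⇒ [S] = Km·0.64/(1−0.64) = 0.103 × 1.778 = 0.183 nM.

0.183 nM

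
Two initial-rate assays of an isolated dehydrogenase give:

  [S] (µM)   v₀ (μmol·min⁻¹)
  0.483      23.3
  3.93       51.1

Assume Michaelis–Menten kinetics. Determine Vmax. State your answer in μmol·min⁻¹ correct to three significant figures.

61.4 μmol·min⁻¹

From v = Vmax[S]/(Km+[S]), each point gives Vmax = v(Km+[S])/[S].
Equating: 23.3(Km+0.483)/0.483 = 51.1(Km+3.93)/3.93.
48.24·Km + 23.3 = 13.00·Km + 51.1, so (48.24 − 13.00)·Km = 51.1 − 23.3.
Km = 27.80/35.24 = 0.789 µM; then Vmax = 23.3(0.789+0.483)/0.483 = 61.4 μmol·min⁻¹.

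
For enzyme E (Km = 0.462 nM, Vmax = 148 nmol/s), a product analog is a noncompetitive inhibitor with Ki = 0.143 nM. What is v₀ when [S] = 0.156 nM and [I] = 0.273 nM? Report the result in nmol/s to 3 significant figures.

α = 1 + [I]/Ki = 1 + 0.273/0.143 = 2.909.
For a noncompetitive inhibitor, Vmax is reduced to Vmax/α while Km is unchanged: Km,app = 0.462 nM, Vmax,app = 50.9 nmol/s.
v = Vmax,app·[S]/(Km,app + [S]) = 50.9 × 0.156/(0.462 + 0.156) = 12.8 nmol/s.

12.8 nmol/s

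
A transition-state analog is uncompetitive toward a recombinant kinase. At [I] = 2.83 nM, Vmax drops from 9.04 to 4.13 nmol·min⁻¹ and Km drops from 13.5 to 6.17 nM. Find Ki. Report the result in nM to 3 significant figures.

2.38 nM

Uncompetitive: Vmax,app = Vmax/α (and Km,app = Km/α) with α = 1 + [I]/Ki.
α = Vmax/Vmax,app = 9.04/4.13 = 2.189.
Ki = [I]/(α − 1) = 2.83/1.189 = 2.38 nM.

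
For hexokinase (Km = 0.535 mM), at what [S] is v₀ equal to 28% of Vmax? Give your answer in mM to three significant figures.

0.208 mM

v/Vmax = [S]/(Km+[S]) = 0.28, so [S] = Km·0.28/(1 − 0.28) = 0.535 × 0.3889.
[S] = 0.208 mM.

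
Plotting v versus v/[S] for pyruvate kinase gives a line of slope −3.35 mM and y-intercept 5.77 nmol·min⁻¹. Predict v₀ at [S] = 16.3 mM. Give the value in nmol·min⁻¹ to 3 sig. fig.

In the Eadie–Hofstee form v = Vmax − Km·(v/[S]), the slope is −Km and the intercept is Vmax, so Km = 3.35 mM and Vmax = 5.77 nmol·min⁻¹.
v = 5.77 × 16.3/(3.35 + 16.3) = 4.79 nmol·min⁻¹.

4.79 nmol·min⁻¹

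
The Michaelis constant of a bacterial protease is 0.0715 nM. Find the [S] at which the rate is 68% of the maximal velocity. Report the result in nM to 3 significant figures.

0.152 nM

v/Vmax = [S]/(Km+[S]) = 0.68, so [S] = Km·0.68/(1 − 0.68) = 0.0715 × 2.125.
[S] = 0.152 nM.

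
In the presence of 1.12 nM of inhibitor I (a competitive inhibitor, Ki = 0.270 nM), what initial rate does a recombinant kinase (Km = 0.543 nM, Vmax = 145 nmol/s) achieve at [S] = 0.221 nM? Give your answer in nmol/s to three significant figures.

10.6 nmol/s

α = 1 + [I]/Ki = 1 + 1.12/0.270 = 5.148.
For a competitive inhibitor, Vmax is unchanged and the apparent Km becomes α·Km: Km,app = 2.80 nM, Vmax,app = 145 nmol/s.
v = Vmax,app·[S]/(Km,app + [S]) = 145 × 0.221/(2.80 + 0.221) = 10.6 nmol/s.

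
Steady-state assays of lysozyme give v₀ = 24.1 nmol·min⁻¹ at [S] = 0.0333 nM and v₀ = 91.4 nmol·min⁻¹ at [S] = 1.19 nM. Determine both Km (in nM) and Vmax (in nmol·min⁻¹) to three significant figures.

Km = 0.104 nM; Vmax = 99.4 nmol·min⁻¹

In reciprocal form, 1/v = (Km/Vmax)·(1/[S]) + 1/Vmax. The two points give (1/[S], 1/v) = (30.03, 0.04149) and (0.8403, 0.01094).
Slope = (0.04149 − 0.01094)/(30.03 − 0.8403) = 0.001047; intercept = 0.04149 − 0.001047×30.03 = 0.01006.
Vmax = 1/intercept = 99.4 nmol·min⁻¹; Km = slope × Vmax = 0.001047 × 99.4 = 0.104 nM.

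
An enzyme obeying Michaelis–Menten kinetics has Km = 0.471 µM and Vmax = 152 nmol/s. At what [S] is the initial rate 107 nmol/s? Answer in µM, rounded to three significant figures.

Rearranging v = Vmax[S]/(Km+[S]) gives [S] = Km·v/(Vmax − v).
[S] = 0.471 × 107 / (152 − 107) = 50.40/45.00 = 1.12 µM.

1.12 µM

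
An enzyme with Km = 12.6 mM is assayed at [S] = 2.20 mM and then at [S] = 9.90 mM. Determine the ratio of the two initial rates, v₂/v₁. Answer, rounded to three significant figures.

2.96

The fractional saturations are [S]/(Km+[S]) = 2.20/14.80 = 0.1486 and 9.90/22.50 = 0.4400.
v₂/v₁ is just their ratio: 0.4400/0.1486 = 2.96.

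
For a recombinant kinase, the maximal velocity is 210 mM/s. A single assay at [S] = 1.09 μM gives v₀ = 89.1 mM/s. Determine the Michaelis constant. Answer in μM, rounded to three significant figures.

1.48 μM

From v = Vmax[S]/(Km+[S]), Km = [S](Vmax − v)/v.
Km = 1.09 × (210 − 89.1) / 89.1 = 131.8/89.1 = 1.48 μM.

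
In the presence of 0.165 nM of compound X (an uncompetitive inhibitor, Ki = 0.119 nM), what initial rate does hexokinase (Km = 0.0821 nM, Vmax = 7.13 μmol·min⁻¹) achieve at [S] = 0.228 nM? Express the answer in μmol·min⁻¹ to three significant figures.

2.60 μmol·min⁻¹

With α = 1 + [I]/Ki = 1 + 0.165/0.119 = 2.387, the uncompetitive rate law is v = (Vmax/α)·[S] / (Km/α + [S]).
v = (7.13/2.387)×0.228 / (0.0821/2.387 + 0.228) = 0.6812/0.2624 = 2.60 μmol·min⁻¹.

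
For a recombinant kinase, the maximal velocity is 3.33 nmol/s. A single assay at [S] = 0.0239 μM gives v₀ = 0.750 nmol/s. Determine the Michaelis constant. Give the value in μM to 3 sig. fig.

0.0822 μM

v/Vmax = 0.750/3.33 = 0.2252 = [S]/(Km+[S]).
So Km + [S] = [S]/0.2252 = 0.1061 μM, giving Km = 0.1061 − 0.0239 = 0.0822 μM.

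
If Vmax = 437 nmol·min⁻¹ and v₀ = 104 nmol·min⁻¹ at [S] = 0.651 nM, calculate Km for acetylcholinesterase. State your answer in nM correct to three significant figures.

2.08 nM

From v = Vmax[S]/(Km+[S]), Km = [S](Vmax − v)/v.
Km = 0.651 × (437 − 104) / 104 = 216.8/104 = 2.08 nM.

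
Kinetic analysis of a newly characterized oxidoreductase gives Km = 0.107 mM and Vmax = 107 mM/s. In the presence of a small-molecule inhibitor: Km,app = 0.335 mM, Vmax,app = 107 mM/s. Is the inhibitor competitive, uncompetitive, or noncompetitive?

competitive

Km increases (0.107 → 0.335 mM) while Vmax is unchanged — the hallmark of competitive inhibition.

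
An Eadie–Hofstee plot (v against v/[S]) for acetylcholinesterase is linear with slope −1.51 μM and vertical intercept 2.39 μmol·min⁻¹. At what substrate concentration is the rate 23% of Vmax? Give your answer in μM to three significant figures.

0.451 μM

The Eadie–Hofstee slope gives Km = 1.51 μM (slope = −Km).
v/Vmax = [S]/(Km+[S]) = 0.23 ⇒ [S] = Km·0.23/(1−0.23) = 1.51 × 0.2987 = 0.451 μM.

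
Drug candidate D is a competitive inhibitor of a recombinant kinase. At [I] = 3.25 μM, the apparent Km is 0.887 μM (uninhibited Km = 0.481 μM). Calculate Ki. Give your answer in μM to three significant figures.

3.85 μM

Competitive: Km,app = α·Km with α = 1 + [I]/Ki.
α = Km,app/Km = 0.887/0.481 = 1.844.
Ki = [I]/(α − 1) = 3.25/0.8441 = 3.85 μM.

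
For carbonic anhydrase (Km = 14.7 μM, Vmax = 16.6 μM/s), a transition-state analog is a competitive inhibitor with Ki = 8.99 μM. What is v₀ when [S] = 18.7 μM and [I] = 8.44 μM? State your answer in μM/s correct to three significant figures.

With α = 1 + [I]/Ki = 1 + 8.44/8.99 = 1.939, the competitive rate law is v = Vmax[S] / (αKm + [S]).
v = 16.6×18.7 / (1.939×14.7 + 18.7) = 310.4/47.20 = 6.58 μM/s.

6.58 μM/s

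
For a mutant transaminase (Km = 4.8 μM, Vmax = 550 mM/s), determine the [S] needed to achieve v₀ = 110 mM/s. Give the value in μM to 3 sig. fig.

1.20 μM

Rearranging v = Vmax[S]/(Km+[S]) gives [S] = Km·v/(Vmax − v).
[S] = 4.8 × 110 / (550 − 110) = 528.0/440.0 = 1.20 μM.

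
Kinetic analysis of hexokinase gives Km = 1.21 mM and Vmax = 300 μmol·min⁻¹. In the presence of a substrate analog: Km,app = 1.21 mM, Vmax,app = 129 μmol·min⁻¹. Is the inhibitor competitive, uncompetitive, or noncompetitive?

Vmax decreases (300 → 129 μmol·min⁻¹) while Km is unchanged — pure noncompetitive inhibition.

noncompetitive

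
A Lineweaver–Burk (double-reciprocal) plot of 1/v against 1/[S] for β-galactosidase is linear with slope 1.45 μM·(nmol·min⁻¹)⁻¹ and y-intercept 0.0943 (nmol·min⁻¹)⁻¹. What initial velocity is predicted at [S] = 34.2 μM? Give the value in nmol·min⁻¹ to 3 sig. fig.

7.32 nmol·min⁻¹

The y-intercept is 1/Vmax, so Vmax = 1/0.0943 = 10.6 nmol·min⁻¹.
The slope is Km/Vmax, so Km = 1.45 × 10.6 = 15.4 μM.
Then v = 10.6 × 34.2/(15.4 + 34.2) = 7.32 nmol·min⁻¹.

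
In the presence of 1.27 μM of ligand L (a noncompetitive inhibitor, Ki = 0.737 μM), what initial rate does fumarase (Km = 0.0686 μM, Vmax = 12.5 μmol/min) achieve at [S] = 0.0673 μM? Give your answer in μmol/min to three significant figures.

α = 1 + [I]/Ki = 1 + 1.27/0.737 = 2.723.
For a noncompetitive inhibitor, Vmax is reduced to Vmax/α while Km is unchanged: Km,app = 0.0686 μM, Vmax,app = 4.59 μmol/min.
v = Vmax,app·[S]/(Km,app + [S]) = 4.59 × 0.0673/(0.0686 + 0.0673) = 2.27 μmol/min.

2.27 μmol/min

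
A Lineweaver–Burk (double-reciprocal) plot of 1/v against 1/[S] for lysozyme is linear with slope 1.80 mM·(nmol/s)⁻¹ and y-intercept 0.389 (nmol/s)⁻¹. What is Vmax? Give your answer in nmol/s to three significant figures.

The y-intercept of a Lineweaver–Burk plot equals 1/Vmax, so Vmax = 1/0.389 = 2.57 nmol/s.

2.57 nmol/s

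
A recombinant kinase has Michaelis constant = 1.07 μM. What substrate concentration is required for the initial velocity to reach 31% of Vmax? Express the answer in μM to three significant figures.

0.481 μM

v/Vmax = [S]/(Km+[S]) = 0.31, so [S] = Km·0.31/(1 − 0.31) = 1.07 × 0.4493.
[S] = 0.481 μM.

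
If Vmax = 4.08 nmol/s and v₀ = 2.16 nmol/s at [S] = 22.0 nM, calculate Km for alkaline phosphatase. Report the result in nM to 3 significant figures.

From v = Vmax[S]/(Km+[S]), Km = [S](Vmax − v)/v.
Km = 22.0 × (4.08 − 2.16) / 2.16 = 42.24/2.16 = 19.6 nM.

19.6 nM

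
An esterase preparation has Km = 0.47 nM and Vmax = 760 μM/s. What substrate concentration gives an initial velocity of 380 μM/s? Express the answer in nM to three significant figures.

Rearranging v = Vmax[S]/(Km+[S]) gives [S] = Km·v/(Vmax − v).
[S] = 0.47 × 380 / (760 − 380) = 178.6/380.0 = 0.470 nM.

0.470 nM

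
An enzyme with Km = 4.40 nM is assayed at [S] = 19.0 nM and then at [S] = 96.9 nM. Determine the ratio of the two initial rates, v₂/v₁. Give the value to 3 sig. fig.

The fractional saturations are [S]/(Km+[S]) = 19.0/23.40 = 0.8120 and 96.9/101.3 = 0.9566.
v₂/v₁ is just their ratio: 0.9566/0.8120 = 1.18.

1.18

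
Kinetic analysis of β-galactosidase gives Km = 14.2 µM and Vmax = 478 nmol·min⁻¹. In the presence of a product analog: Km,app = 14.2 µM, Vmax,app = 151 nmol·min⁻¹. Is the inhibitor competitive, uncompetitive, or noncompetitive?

noncompetitive

Vmax decreases (478 → 151 nmol·min⁻¹) while Km is unchanged — pure noncompetitive inhibition.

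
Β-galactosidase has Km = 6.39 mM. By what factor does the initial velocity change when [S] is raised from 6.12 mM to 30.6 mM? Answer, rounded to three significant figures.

The fractional saturations are [S]/(Km+[S]) = 6.12/12.51 = 0.4892 and 30.6/36.99 = 0.8273.
v₂/v₁ is just their ratio: 0.8273/0.4892 = 1.69.

1.69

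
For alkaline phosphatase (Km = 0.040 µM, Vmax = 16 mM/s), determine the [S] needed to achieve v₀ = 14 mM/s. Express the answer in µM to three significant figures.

The required fractional saturation is v/Vmax = 14/16 = 0.8750.
Then [S]/(Km+[S]) = 0.8750 ⇒ [S] = 0.040 × 0.8750/(1 − 0.8750) = 0.280 µM.

0.280 µM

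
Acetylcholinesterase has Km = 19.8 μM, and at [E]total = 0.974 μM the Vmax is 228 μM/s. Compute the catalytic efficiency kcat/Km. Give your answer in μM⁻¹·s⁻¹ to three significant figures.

11.8 μM⁻¹·s⁻¹

kcat = Vmax/[E]total = 228/0.974 = 234 s⁻¹.
kcat/Km = 234/19.8 = 11.8 μM⁻¹·s⁻¹.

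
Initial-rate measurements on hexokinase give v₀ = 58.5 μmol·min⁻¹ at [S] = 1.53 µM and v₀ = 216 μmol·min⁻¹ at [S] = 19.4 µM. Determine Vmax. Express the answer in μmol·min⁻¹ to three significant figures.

From v = Vmax[S]/(Km+[S]), each point gives Vmax = v(Km+[S])/[S].
Equating: 58.5(Km+1.53)/1.53 = 216(Km+19.4)/19.4.
38.24·Km + 58.5 = 11.13·Km + 216, so (38.24 − 11.13)·Km = 216 − 58.5.
Km = 157.5/27.10 = 5.81 µM; then Vmax = 58.5(5.81+1.53)/1.53 = 281 μmol·min⁻¹.

281 μmol·min⁻¹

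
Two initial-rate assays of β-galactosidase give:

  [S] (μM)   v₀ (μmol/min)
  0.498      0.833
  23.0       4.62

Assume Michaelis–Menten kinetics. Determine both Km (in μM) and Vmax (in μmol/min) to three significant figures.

Km = 2.57 μM; Vmax = 5.14 μmol/min

From v = Vmax[S]/(Km+[S]), each point gives Vmax = v(Km+[S])/[S].
Equating: 0.833(Km+0.498)/0.498 = 4.62(Km+23.0)/23.0.
1.673·Km + 0.833 = 0.2009·Km + 4.62, so (1.673 − 0.2009)·Km = 4.62 − 0.833.
Km = 3.787/1.472 = 2.57 μM; then Vmax = 0.833(2.57+0.498)/0.498 = 5.14 μmol/min.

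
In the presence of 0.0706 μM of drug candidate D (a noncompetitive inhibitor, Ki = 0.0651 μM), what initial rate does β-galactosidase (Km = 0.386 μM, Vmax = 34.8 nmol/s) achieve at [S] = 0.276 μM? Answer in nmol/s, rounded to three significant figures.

6.96 nmol/s

α = 1 + [I]/Ki = 1 + 0.0706/0.0651 = 2.084.
For a noncompetitive inhibitor, Vmax is reduced to Vmax/α while Km is unchanged: Km,app = 0.386 μM, Vmax,app = 16.7 nmol/s.
v = Vmax,app·[S]/(Km,app + [S]) = 16.7 × 0.276/(0.386 + 0.276) = 6.96 nmol/s.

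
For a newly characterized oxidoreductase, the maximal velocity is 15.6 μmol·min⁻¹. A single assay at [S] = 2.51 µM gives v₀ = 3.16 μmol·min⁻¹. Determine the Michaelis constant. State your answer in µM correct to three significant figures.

From v = Vmax[S]/(Km+[S]), Km = [S](Vmax − v)/v.
Km = 2.51 × (15.6 − 3.16) / 3.16 = 31.22/3.16 = 9.88 µM.

9.88 µM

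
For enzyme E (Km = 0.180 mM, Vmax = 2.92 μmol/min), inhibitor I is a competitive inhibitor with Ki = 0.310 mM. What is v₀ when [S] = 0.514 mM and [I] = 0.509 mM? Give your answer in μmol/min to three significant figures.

With α = 1 + [I]/Ki = 1 + 0.509/0.310 = 2.642, the competitive rate law is v = Vmax[S] / (αKm + [S]).
v = 2.92×0.514 / (2.642×0.180 + 0.514) = 1.501/0.9895 = 1.52 μmol/min.

1.52 μmol/min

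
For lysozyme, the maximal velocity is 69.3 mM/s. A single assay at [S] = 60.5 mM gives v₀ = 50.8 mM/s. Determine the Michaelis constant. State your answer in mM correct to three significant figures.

22.0 mM

From v = Vmax[S]/(Km+[S]), Km = [S](Vmax − v)/v.
Km = 60.5 × (69.3 − 50.8) / 50.8 = 1119/50.8 = 22.0 mM.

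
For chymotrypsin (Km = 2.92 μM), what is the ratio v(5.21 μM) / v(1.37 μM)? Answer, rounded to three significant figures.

Since Vmax cancels, v₂/v₁ = [S]₂(Km+[S]₁) / [S]₁(Km+[S]₂).
= 5.21×(2.92+1.37) / (1.37×(2.92+5.21)) = 22.35/11.14 = 2.01.

2.01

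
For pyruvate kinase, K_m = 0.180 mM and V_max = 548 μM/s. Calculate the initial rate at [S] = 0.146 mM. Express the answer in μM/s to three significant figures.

v = Vmax·[S]/(Km + [S]) = 548 × 0.146 / (0.180 + 0.146)
  = 80.01 / 0.3260 = 245 μM/s.

245 μM/s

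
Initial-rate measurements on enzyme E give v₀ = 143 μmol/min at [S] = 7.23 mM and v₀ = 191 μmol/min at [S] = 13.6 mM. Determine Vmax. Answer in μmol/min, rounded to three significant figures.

In reciprocal form, 1/v = (Km/Vmax)·(1/[S]) + 1/Vmax. The two points give (1/[S], 1/v) = (0.1383, 0.006993) and (0.07353, 0.005236).
Slope = (0.006993 − 0.005236)/(0.1383 − 0.07353) = 0.02713; intercept = 0.006993 − 0.02713×0.1383 = 0.003241.
Vmax = 1/intercept = 309 μmol/min; Km = slope × Vmax = 0.02713 × 309 = 8.37 mM.

309 μmol/min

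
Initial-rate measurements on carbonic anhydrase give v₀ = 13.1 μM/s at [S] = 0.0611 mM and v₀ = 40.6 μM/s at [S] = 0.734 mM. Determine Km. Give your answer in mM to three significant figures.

0.173 mM

In reciprocal form, 1/v = (Km/Vmax)·(1/[S]) + 1/Vmax. The two points give (1/[S], 1/v) = (16.37, 0.07634) and (1.362, 0.02463).
Slope = (0.07634 − 0.02463)/(16.37 − 1.362) = 0.003446; intercept = 0.07634 − 0.003446×16.37 = 0.01994.
Vmax = 1/intercept = 50.2 μM/s; Km = slope × Vmax = 0.003446 × 50.2 = 0.173 mM.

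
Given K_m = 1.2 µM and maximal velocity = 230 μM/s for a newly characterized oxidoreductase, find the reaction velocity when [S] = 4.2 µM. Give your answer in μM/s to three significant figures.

179 μM/s

v = Vmax·[S]/(Km + [S]) = 230 × 4.2 / (1.2 + 4.2)
  = 966.0 / 5.400 = 179 μM/s.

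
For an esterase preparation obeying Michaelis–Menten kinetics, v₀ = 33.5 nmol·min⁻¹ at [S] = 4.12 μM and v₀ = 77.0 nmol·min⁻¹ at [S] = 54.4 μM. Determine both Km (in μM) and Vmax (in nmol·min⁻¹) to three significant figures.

From v = Vmax[S]/(Km+[S]), each point gives Vmax = v(Km+[S])/[S].
Equating: 33.5(Km+4.12)/4.12 = 77.0(Km+54.4)/54.4.
8.131·Km + 33.5 = 1.415·Km + 77.0, so (8.131 − 1.415)·Km = 77.0 − 33.5.
Km = 43.50/6.716 = 6.48 μM; then Vmax = 33.5(6.48+4.12)/4.12 = 86.2 nmol·min⁻¹.

Km = 6.48 μM; Vmax = 86.2 nmol·min⁻¹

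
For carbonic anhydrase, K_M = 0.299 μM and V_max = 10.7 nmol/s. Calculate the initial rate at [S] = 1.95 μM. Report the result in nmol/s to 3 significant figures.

[S]/(Km+[S]) = 1.95/2.249 = 0.8671, the fractional saturation.
v = 0.8671 × Vmax = 0.8671 × 10.7 = 9.28 nmol/s.

9.28 nmol/s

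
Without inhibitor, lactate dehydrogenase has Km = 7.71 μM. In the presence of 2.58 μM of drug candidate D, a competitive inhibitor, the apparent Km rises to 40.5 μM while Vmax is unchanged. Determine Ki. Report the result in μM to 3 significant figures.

Competitive: Km,app = α·Km with α = 1 + [I]/Ki.
α = Km,app/Km = 40.5/7.71 = 5.253.
Since α = 1 + [I]/Ki, [I]/Ki = 5.253 − 1 = 4.253 and Ki = 2.58/4.253 = 0.607 μM.

0.607 μM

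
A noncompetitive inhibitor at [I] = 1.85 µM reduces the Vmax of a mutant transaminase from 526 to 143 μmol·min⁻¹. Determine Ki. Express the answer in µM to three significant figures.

0.691 µM

Noncompetitive: Vmax,app = Vmax/α with α = 1 + [I]/Ki.
α = Vmax/Vmax,app = 526/143 = 3.678.
Ki = [I]/(α − 1) = 1.85/2.678 = 0.691 µM.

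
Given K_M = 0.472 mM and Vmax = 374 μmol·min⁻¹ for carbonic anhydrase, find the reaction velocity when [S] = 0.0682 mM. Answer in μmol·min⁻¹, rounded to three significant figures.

47.2 μmol·min⁻¹

[S]/(Km+[S]) = 0.0682/0.5402 = 0.1262, the fractional saturation.
v = 0.1262 × Vmax = 0.1262 × 374 = 47.2 μmol·min⁻¹.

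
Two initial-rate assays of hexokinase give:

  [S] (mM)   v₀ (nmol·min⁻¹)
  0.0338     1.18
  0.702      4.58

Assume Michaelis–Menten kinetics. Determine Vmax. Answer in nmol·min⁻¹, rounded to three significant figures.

In reciprocal form, 1/v = (Km/Vmax)·(1/[S]) + 1/Vmax. The two points give (1/[S], 1/v) = (29.59, 0.8475) and (1.425, 0.2183).
Slope = (0.8475 − 0.2183)/(29.59 − 1.425) = 0.02234; intercept = 0.8475 − 0.02234×29.59 = 0.1865.
Vmax = 1/intercept = 5.36 nmol·min⁻¹; Km = slope × Vmax = 0.02234 × 5.36 = 0.120 mM.

5.36 nmol·min⁻¹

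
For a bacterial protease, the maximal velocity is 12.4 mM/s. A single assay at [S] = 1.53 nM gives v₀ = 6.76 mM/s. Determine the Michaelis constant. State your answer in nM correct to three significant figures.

1.28 nM

From v = Vmax[S]/(Km+[S]), Km = [S](Vmax − v)/v.
Km = 1.53 × (12.4 − 6.76) / 6.76 = 8.629/6.76 = 1.28 nM.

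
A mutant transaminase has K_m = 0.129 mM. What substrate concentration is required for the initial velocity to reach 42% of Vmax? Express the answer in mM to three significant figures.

v/Vmax = [S]/(Km+[S]) = 0.42, so [S] = Km·0.42/(1 − 0.42) = 0.129 × 0.7241.
[S] = 0.0934 mM.

0.0934 mM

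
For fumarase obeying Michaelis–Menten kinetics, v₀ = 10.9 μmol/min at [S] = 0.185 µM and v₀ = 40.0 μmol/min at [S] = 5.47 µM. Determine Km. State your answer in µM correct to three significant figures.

In reciprocal form, 1/v = (Km/Vmax)·(1/[S]) + 1/Vmax. The two points give (1/[S], 1/v) = (5.405, 0.09174) and (0.1828, 0.02500).
Slope = (0.09174 − 0.02500)/(5.405 − 0.1828) = 0.01278; intercept = 0.09174 − 0.01278×5.405 = 0.02266.
Vmax = 1/intercept = 44.1 μmol/min; Km = slope × Vmax = 0.01278 × 44.1 = 0.564 µM.

0.564 µM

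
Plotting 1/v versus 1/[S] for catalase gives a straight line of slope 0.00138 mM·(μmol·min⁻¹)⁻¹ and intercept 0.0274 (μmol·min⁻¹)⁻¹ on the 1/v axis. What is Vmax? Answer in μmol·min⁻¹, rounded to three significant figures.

36.5 μmol·min⁻¹

The y-intercept of a Lineweaver–Burk plot equals 1/Vmax, so Vmax = 1/0.0274 = 36.5 μmol·min⁻¹.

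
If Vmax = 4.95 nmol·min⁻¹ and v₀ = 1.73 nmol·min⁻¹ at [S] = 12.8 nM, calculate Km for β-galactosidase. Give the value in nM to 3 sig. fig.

23.8 nM

v/Vmax = 1.73/4.95 = 0.3495 = [S]/(Km+[S]).
So Km + [S] = [S]/0.3495 = 36.62 nM, giving Km = 36.62 − 12.8 = 23.8 nM.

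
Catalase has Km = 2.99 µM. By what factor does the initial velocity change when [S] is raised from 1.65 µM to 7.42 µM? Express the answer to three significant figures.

The fractional saturations are [S]/(Km+[S]) = 1.65/4.640 = 0.3556 and 7.42/10.41 = 0.7128.
v₂/v₁ is just their ratio: 0.7128/0.3556 = 2.00.

2.00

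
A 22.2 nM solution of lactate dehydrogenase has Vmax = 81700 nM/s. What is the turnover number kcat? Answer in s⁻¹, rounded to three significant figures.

kcat = Vmax/[E]total = 81700 nM/s / 22.2 nM = 3680 s⁻¹.

3680 s⁻¹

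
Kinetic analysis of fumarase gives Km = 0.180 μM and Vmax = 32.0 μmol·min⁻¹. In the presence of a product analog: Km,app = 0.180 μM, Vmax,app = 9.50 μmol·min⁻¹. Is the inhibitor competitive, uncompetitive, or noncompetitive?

Vmax decreases (32.0 → 9.50 μmol·min⁻¹) while Km is unchanged — pure noncompetitive inhibition.

noncompetitive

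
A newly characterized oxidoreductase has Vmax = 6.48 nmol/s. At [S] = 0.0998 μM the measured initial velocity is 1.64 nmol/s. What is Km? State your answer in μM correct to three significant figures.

0.295 μM

v/Vmax = 1.64/6.48 = 0.2531 = [S]/(Km+[S]).
So Km + [S] = [S]/0.2531 = 0.3943 μM, giving Km = 0.3943 − 0.0998 = 0.295 μM.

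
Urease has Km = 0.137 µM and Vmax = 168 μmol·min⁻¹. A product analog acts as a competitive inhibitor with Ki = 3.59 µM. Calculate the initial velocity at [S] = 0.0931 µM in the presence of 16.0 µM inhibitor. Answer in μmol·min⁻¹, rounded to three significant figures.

18.6 μmol·min⁻¹

With α = 1 + [I]/Ki = 1 + 16.0/3.59 = 5.457, the competitive rate law is v = Vmax[S] / (αKm + [S]).
v = 168×0.0931 / (5.457×0.137 + 0.0931) = 15.64/0.8407 = 18.6 μmol·min⁻¹.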